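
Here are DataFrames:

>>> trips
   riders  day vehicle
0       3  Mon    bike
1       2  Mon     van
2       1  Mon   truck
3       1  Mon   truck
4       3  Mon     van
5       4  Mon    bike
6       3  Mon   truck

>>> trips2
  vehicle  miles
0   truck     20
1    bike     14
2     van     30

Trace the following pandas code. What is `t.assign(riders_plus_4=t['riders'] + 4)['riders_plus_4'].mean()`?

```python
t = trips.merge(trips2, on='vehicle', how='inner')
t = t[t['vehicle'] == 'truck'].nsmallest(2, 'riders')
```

merge on 'vehicle' (how='inner') → 7 rows:
   riders  day vehicle  miles
0       3  Mon    bike     14
1       2  Mon     van     30
2       1  Mon   truck     20
3       1  Mon   truck     20
4       3  Mon     van     30
5       4  Mon    bike     14
6       3  Mon   truck     20
filter rows where vehicle == 'truck':
   riders  day vehicle  miles
2       1  Mon   truck     20
3       1  Mon   truck     20
6       3  Mon   truck     20
take 2 rows with smallest riders:
   riders  day vehicle  miles
2       1  Mon   truck     20
3       1  Mon   truck     20
add column riders_plus_4 = t['riders'] + 4:
   riders  day vehicle  miles  riders_plus_4
2       1  Mon   truck     20              5
3       1  Mon   truck     20              5
Finally, mean of column 'riders_plus_4' = 5.0.

5.0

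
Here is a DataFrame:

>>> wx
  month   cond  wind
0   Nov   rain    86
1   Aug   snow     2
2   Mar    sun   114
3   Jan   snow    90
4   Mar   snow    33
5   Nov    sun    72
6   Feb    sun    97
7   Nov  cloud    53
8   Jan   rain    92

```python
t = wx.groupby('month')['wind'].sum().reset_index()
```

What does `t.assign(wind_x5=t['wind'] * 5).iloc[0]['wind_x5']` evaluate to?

group by month, sum of wind:
month
Aug      2
Feb     97
Jan    182
Mar    147
Nov    211
Name: wind, dtype: int64
reset_index():
  month  wind
0   Aug     2
1   Feb    97
2   Jan   182
3   Mar   147
4   Nov   211
add column wind_x5 = t['wind'] * 5:
  month  wind  wind_x5
0   Aug     2       10
1   Feb    97      485
2   Jan   182      910
3   Mar   147      735
4   Nov   211     1055
Hence 10.

10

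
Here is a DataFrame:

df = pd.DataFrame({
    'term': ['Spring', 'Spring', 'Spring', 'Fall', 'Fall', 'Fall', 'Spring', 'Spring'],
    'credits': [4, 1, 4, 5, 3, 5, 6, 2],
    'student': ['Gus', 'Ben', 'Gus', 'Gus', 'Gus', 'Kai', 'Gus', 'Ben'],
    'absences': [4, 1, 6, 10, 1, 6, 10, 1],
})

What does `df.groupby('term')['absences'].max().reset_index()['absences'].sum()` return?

20

group by term, max of absences:
term
Fall      10
Spring    10
Name: absences, dtype: int64
reset_index():
     term  absences
0    Fall        10
1  Spring        10
sum of column 'absences' → 20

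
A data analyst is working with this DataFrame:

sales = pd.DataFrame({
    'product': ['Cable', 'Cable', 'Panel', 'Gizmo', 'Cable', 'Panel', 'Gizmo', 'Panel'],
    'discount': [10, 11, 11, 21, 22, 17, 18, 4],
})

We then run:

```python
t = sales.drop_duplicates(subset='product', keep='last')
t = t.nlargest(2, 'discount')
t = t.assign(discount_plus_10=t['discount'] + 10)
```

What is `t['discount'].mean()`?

drop duplicate product (keep=last):
  product  discount
4   Cable        22
6   Gizmo        18
7   Panel         4
take 2 rows with largest discount:
  product  discount
4   Cable        22
6   Gizmo        18
add column discount_plus_10 = t['discount'] + 10:
  product  discount  discount_plus_10
4   Cable        22                32
6   Gizmo        18                28
Finally, mean of column 'discount' = 20.0.

20.0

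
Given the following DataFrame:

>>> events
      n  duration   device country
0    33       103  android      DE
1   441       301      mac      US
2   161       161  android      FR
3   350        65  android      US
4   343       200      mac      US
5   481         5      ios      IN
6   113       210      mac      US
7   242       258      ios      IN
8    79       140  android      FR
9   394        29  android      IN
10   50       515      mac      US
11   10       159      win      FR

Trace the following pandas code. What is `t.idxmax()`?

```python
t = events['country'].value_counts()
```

US

value_counts of country:
country
US    5
FR    3
IN    3
DE    1
Name: count, dtype: int64
Reading off the label with the largest value, we get US.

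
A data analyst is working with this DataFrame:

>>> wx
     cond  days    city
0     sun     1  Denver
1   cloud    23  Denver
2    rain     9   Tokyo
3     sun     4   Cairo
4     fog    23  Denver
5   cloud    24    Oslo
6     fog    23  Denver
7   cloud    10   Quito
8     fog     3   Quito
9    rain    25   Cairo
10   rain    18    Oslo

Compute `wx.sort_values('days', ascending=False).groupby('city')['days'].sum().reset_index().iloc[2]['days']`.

sort by days descending:
     cond  days    city
9    rain    25   Cairo
5   cloud    24    Oslo
1   cloud    23  Denver
4     fog    23  Denver
6     fog    23  Denver
10   rain    18    Oslo
7   cloud    10   Quito
2    rain     9   Tokyo
3     sun     4   Cairo
8     fog     3   Quito
0     sun     1  Denver
group by city, sum of days:
city
Cairo     29
Denver    70
Oslo      42
Quito     13
Tokyo      9
Name: days, dtype: int64
reset_index():
     city  days
0   Cairo    29
1  Denver    70
2    Oslo    42
3   Quito    13
4   Tokyo     9
value at position 2, column 'days' → 42

42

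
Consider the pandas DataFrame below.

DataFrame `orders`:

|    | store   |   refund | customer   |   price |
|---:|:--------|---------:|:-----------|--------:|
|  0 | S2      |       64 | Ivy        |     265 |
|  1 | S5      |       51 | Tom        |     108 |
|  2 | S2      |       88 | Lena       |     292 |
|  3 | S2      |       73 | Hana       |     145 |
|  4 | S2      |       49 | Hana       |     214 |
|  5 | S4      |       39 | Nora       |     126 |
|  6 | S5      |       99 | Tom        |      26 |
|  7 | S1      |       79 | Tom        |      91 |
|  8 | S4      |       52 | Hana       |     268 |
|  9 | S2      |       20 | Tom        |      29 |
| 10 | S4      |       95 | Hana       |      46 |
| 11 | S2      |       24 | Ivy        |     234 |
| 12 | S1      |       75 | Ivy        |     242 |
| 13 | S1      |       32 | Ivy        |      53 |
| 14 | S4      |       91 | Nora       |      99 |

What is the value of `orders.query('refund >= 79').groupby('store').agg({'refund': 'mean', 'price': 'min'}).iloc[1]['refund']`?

filter rows where refund >= 79:
   store  refund customer  price
2     S2      88     Lena    292
6     S5      99      Tom     26
7     S1      79      Tom     91
10    S4      95     Hana     46
14    S4      91     Nora     99
group by store: mean(refund), min(price):
       refund  price
store               
S1       79.0     91
S2       88.0    292
S4       93.0     46
S5       99.0     26
Then the value at position 1, column 'refund': 88.0

88.0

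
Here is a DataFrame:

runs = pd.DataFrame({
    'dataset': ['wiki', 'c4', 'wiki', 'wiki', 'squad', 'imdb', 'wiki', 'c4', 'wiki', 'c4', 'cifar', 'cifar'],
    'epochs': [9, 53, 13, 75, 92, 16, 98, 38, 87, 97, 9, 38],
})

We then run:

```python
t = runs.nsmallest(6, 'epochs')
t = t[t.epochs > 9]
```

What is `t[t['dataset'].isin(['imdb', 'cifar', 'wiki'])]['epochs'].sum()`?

67

take 6 rows with smallest epochs:
   dataset  epochs
0     wiki       9
10   cifar       9
2     wiki      13
5     imdb      16
7       c4      38
11   cifar      38
filter rows where epochs > 9:
   dataset  epochs
2     wiki      13
5     imdb      16
7       c4      38
11   cifar      38
filter rows where dataset in ['imdb', 'cifar', 'wiki']:
   dataset  epochs
2     wiki      13
5     imdb      16
11   cifar      38
Hence 67.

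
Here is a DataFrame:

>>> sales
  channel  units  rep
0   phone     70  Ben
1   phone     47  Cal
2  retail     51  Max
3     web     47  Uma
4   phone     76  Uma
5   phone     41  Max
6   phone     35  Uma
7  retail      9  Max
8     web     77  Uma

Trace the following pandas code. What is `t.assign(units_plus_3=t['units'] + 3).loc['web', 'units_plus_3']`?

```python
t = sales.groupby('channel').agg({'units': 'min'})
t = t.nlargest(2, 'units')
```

group by channel, min of units:
         units
channel       
phone       35
retail       9
web         47
take 2 rows with largest units:
         units
channel       
web         47
phone       35
add column units_plus_3 = t['units'] + 3:
         units  units_plus_3
channel                     
web         47            50
phone       35            38
Then the value at row 'web', column 'units_plus_3': 50

50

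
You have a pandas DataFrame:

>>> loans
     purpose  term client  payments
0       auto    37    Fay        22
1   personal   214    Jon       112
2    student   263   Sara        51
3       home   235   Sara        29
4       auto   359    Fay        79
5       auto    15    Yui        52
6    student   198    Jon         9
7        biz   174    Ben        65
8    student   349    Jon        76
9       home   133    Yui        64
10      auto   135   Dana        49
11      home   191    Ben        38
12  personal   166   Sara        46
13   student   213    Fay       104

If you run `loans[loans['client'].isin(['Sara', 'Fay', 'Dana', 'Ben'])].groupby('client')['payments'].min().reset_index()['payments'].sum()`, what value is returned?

filter rows where client in ['Sara', 'Fay', 'Dana', 'Ben']:
     purpose  term client  payments
0       auto    37    Fay        22
2    student   263   Sara        51
3       home   235   Sara        29
4       auto   359    Fay        79
7        biz   174    Ben        65
10      auto   135   Dana        49
11      home   191    Ben        38
12  personal   166   Sara        46
13   student   213    Fay       104
group by client, min of payments:
client
Ben     38
Dana    49
Fay     22
Sara    29
Name: payments, dtype: int64
reset_index():
  client  payments
0    Ben        38
1   Dana        49
2    Fay        22
3   Sara        29
Taking the sum of column 'payments' gives 138.

138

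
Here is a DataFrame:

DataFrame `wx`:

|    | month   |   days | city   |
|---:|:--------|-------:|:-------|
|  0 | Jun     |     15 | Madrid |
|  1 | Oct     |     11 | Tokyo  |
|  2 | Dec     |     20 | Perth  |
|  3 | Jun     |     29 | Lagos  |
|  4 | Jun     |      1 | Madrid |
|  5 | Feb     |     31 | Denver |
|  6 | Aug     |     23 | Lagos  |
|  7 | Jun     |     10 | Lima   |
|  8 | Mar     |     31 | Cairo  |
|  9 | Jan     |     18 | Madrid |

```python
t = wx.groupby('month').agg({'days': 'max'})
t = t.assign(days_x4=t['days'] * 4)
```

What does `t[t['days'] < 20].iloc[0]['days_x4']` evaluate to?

group by month, max of days:
       days
month      
Aug      23
Dec      20
Feb      31
Jan      18
Jun      29
Mar      31
Oct      11
add column days_x4 = t['days'] * 4:
       days  days_x4
month               
Aug      23       92
Dec      20       80
Feb      31      124
Jan      18       72
Jun      29      116
Mar      31      124
Oct      11       44
filter rows where days < 20:
       days  days_x4
month               
Jan      18       72
Oct      11       44
Taking the value at position 0, column 'days_x4' gives 72.

72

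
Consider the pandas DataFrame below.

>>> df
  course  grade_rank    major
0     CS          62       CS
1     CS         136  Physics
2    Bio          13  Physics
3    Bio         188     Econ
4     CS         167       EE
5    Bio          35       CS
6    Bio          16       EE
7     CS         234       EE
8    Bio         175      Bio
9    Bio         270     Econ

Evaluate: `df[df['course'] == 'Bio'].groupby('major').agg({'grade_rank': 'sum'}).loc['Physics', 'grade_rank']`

filter rows where course == 'Bio':
  course  grade_rank    major
2    Bio          13  Physics
3    Bio         188     Econ
5    Bio          35       CS
6    Bio          16       EE
8    Bio         175      Bio
9    Bio         270     Econ
group by major, sum of grade_rank:
         grade_rank
major              
Bio             175
CS               35
EE               16
Econ            458
Physics          13
Reading off the value at row 'Physics', column 'grade_rank', we get 13.

13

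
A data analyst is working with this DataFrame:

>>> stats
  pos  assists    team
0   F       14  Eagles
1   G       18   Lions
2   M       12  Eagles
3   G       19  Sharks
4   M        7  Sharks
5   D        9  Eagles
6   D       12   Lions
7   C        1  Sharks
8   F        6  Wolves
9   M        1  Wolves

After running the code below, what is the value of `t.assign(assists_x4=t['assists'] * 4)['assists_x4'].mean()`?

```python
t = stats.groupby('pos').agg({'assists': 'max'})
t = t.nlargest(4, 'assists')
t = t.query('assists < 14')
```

48.0

group by pos, max of assists:
     assists
pos         
C          1
D         12
F         14
G         19
M         12
take 4 rows with largest assists:
     assists
pos         
G         19
F         14
D         12
M         12
filter rows where assists < 14:
     assists
pos         
D         12
M         12
add column assists_x4 = t['assists'] * 4:
     assists  assists_x4
pos                     
D         12          48
M         12          48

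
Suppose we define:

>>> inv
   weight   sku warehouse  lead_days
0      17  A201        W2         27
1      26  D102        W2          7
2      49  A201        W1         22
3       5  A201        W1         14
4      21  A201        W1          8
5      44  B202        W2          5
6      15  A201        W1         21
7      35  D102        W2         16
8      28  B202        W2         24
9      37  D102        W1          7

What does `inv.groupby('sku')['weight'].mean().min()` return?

21.4

group by sku, mean of weight:
sku
A201    21.400000
B202    36.000000
D102    32.666667
Name: weight, dtype: float64
Finally, min of the resulting series = 21.4.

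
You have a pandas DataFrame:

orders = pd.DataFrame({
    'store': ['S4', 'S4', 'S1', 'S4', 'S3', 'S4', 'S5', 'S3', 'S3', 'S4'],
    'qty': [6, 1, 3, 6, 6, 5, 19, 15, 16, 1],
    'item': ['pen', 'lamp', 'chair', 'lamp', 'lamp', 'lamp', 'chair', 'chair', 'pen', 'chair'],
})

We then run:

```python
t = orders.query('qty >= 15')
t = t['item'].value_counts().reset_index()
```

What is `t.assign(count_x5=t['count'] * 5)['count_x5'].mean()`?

7.5

filter rows where qty >= 15:
  store  qty   item
6    S5   19  chair
7    S3   15  chair
8    S3   16    pen
value_counts of item:
item
chair    2
pen      1
Name: count, dtype: int64
reset_index():
    item  count
0  chair      2
1    pen      1
add column count_x5 = t['count'] * 5:
    item  count  count_x5
0  chair      2        10
1    pen      1         5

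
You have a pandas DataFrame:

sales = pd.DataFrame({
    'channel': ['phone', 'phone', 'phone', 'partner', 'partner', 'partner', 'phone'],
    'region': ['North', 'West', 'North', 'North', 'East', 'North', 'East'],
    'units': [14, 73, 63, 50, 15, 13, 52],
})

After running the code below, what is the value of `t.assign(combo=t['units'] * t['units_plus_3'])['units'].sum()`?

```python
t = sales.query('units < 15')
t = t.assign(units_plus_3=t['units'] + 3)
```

27

filter rows where units < 15:
   channel region  units
0    phone  North     14
5  partner  North     13
add column units_plus_3 = t['units'] + 3:
   channel region  units  units_plus_3
0    phone  North     14            17
5  partner  North     13            16
add column combo = t['units'] * t['units_plus_3']:
   channel region  units  units_plus_3  combo
0    phone  North     14            17    238
5  partner  North     13            16    208
Finally, sum of column 'units' = 27.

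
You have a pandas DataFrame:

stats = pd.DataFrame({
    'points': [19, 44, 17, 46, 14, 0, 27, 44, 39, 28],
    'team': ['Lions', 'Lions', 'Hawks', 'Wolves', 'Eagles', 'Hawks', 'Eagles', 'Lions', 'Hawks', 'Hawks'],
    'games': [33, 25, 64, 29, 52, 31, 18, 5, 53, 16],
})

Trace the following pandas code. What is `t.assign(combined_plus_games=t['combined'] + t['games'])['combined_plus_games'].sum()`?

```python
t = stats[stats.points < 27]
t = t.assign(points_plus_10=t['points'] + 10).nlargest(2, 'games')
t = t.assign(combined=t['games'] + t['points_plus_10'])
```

283

filter rows where points < 27:
   points    team  games
0      19   Lions     33
2      17   Hawks     64
4      14  Eagles     52
5       0   Hawks     31
add column points_plus_10 = t['points'] + 10:
   points    team  games  points_plus_10
0      19   Lions     33              29
2      17   Hawks     64              27
4      14  Eagles     52              24
5       0   Hawks     31              10
take 2 rows with largest games:
   points    team  games  points_plus_10
2      17   Hawks     64              27
4      14  Eagles     52              24
add column combined = t['games'] + t['points_plus_10']:
   points    team  games  points_plus_10  combined
2      17   Hawks     64              27        91
4      14  Eagles     52              24        76
add column combined_plus_games = t['combined'] + t['games']:
   points    team  games  points_plus_10  combined  combined_plus_games
2      17   Hawks     64              27        91                  155
4      14  Eagles     52              24        76                  128
sum of column 'combined_plus_games' → 283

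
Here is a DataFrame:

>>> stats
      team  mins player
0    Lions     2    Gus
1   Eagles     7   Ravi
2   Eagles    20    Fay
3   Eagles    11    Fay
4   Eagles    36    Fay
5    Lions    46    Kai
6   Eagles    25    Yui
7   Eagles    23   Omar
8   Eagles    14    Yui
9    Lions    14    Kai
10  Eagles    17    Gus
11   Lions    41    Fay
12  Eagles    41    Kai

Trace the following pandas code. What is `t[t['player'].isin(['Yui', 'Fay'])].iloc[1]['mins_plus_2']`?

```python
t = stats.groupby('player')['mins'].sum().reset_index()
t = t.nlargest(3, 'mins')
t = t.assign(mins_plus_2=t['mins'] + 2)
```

group by player, sum of mins:
player
Fay     108
Gus      19
Kai     101
Omar     23
Ravi      7
Yui      39
Name: mins, dtype: int64
reset_index():
  player  mins
0    Fay   108
1    Gus    19
2    Kai   101
3   Omar    23
4   Ravi     7
5    Yui    39
take 3 rows with largest mins:
  player  mins
0    Fay   108
2    Kai   101
5    Yui    39
add column mins_plus_2 = t['mins'] + 2:
  player  mins  mins_plus_2
0    Fay   108          110
2    Kai   101          103
5    Yui    39           41
filter rows where player in ['Yui', 'Fay']:
  player  mins  mins_plus_2
0    Fay   108          110
5    Yui    39           41
Then the value at position 1, column 'mins_plus_2': 41

41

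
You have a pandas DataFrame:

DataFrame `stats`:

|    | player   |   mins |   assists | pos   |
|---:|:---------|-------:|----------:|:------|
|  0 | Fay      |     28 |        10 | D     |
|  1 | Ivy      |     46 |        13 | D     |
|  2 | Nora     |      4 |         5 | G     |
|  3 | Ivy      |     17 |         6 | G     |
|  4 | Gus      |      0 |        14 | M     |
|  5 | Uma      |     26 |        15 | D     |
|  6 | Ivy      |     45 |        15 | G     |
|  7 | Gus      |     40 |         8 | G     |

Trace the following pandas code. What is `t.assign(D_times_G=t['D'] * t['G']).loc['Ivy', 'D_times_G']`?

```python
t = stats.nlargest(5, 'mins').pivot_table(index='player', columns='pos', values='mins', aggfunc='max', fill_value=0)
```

take 5 rows with largest mins:
  player  mins  assists pos
1    Ivy    46       13   D
6    Ivy    45       15   G
7    Gus    40        8   G
0    Fay    28       10   D
5    Uma    26       15   D
pivot: rows=player, cols=pos, max(mins):
pos      D   G
player        
Fay     28   0
Gus      0  40
Ivy     46  45
Uma     26   0
add column D_times_G = t['D'] * t['G']:
pos      D   G  D_times_G
player                   
Fay     28   0          0
Gus      0  40          0
Ivy     46  45       2070
Uma     26   0          0
Hence 2070.

2070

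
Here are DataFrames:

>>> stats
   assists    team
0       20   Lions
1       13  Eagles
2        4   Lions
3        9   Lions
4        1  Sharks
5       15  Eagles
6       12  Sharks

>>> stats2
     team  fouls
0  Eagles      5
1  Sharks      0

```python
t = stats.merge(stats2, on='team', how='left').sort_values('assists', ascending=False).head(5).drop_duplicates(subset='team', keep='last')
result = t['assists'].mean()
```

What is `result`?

11.3333333333

merge on 'team' (how='left') → 7 rows:
   assists    team  fouls
0       20   Lions    NaN
1       13  Eagles    5.0
2        4   Lions    NaN
3        9   Lions    NaN
4        1  Sharks    0.0
5       15  Eagles    5.0
6       12  Sharks    0.0
sort by assists descending:
   assists    team  fouls
0       20   Lions    NaN
5       15  Eagles    5.0
1       13  Eagles    5.0
6       12  Sharks    0.0
3        9   Lions    NaN
2        4   Lions    NaN
4        1  Sharks    0.0
take first 5 rows:
   assists    team  fouls
0       20   Lions    NaN
5       15  Eagles    5.0
1       13  Eagles    5.0
6       12  Sharks    0.0
3        9   Lions    NaN
drop duplicate team (keep=last):
   assists    team  fouls
1       13  Eagles    5.0
6       12  Sharks    0.0
3        9   Lions    NaN
The mean of column 'assists' is 11.3333333333.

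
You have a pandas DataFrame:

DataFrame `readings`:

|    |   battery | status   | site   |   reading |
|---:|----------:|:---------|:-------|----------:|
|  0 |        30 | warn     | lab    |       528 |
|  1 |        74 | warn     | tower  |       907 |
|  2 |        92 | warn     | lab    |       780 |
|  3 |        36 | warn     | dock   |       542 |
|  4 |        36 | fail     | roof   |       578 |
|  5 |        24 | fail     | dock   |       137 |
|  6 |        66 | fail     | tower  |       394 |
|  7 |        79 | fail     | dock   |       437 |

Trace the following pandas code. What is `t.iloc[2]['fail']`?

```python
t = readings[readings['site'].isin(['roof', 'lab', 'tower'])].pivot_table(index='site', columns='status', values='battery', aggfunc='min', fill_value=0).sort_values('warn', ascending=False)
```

filter rows where site in ['roof', 'lab', 'tower']:
   battery status   site  reading
0       30   warn    lab      528
1       74   warn  tower      907
2       92   warn    lab      780
4       36   fail   roof      578
6       66   fail  tower      394
pivot: rows=site, cols=status, min(battery):
status  fail  warn
site              
lab        0    30
roof      36     0
tower     66    74
sort by warn descending:
status  fail  warn
site              
tower     66    74
lab        0    30
roof      36     0

36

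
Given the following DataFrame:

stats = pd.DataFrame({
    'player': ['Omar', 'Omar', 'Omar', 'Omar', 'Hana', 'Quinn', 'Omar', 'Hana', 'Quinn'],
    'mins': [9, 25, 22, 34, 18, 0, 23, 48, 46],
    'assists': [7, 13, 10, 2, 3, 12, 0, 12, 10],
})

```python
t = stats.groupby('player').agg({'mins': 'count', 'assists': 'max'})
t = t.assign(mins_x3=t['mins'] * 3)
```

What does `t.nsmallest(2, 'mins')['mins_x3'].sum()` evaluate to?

12

group by player: count(mins), max(assists):
        mins  assists
player               
Hana       2       12
Omar       5       13
Quinn      2       12
add column mins_x3 = t['mins'] * 3:
        mins  assists  mins_x3
player                        
Hana       2       12        6
Omar       5       13       15
Quinn      2       12        6
take 2 rows with smallest mins:
        mins  assists  mins_x3
player                        
Hana       2       12        6
Quinn      2       12        6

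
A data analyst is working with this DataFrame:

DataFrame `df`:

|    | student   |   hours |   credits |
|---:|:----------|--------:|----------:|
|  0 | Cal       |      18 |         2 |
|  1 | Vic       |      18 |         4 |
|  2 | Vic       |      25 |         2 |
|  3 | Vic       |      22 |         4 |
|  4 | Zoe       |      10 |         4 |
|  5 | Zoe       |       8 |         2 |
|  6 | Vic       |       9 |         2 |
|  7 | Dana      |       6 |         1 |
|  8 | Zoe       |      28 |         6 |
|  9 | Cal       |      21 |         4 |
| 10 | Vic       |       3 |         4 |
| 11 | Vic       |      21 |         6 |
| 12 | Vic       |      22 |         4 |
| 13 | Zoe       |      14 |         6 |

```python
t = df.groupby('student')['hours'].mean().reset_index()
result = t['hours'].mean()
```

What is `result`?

group by student, mean of hours:
student
Cal     19.500000
Dana     6.000000
Vic     17.142857
Zoe     15.000000
Name: hours, dtype: float64
reset_index():
  student      hours
0     Cal  19.500000
1    Dana   6.000000
2     Vic  17.142857
3     Zoe  15.000000

14.4107142857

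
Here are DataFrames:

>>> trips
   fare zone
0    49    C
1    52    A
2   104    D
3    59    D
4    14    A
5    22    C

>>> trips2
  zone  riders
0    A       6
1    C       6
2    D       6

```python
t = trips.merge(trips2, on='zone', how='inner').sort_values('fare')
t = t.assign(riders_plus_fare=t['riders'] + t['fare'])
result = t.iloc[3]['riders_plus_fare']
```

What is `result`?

58

merge on 'zone' (how='inner') → 6 rows:
   fare zone  riders
0    49    C       6
1    52    A       6
2   104    D       6
3    59    D       6
4    14    A       6
5    22    C       6
sort by fare:
   fare zone  riders
4    14    A       6
5    22    C       6
0    49    C       6
1    52    A       6
3    59    D       6
2   104    D       6
add column riders_plus_fare = t['riders'] + t['fare']:
   fare zone  riders  riders_plus_fare
4    14    A       6                20
5    22    C       6                28
0    49    C       6                55
1    52    A       6                58
3    59    D       6                65
2   104    D       6               110
Reading off the value at position 3, column 'riders_plus_fare', we get 58.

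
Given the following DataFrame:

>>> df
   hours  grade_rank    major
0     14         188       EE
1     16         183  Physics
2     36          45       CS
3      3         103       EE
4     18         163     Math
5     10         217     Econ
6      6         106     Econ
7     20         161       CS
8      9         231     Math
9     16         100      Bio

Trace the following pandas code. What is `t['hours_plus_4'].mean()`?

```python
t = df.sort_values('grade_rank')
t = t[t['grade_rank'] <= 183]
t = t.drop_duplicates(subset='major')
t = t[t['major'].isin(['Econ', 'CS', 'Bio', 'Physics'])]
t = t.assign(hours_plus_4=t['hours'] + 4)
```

sort by grade_rank:
   hours  grade_rank    major
2     36          45       CS
9     16         100      Bio
3      3         103       EE
6      6         106     Econ
7     20         161       CS
4     18         163     Math
1     16         183  Physics
0     14         188       EE
5     10         217     Econ
8      9         231     Math
filter rows where grade_rank <= 183:
   hours  grade_rank    major
2     36          45       CS
9     16         100      Bio
3      3         103       EE
6      6         106     Econ
7     20         161       CS
4     18         163     Math
1     16         183  Physics
drop duplicate major (keep=first):
   hours  grade_rank    major
2     36          45       CS
9     16         100      Bio
3      3         103       EE
6      6         106     Econ
4     18         163     Math
1     16         183  Physics
filter rows where major in ['Econ', 'CS', 'Bio', 'Physics']:
   hours  grade_rank    major
2     36          45       CS
9     16         100      Bio
6      6         106     Econ
1     16         183  Physics
add column hours_plus_4 = t['hours'] + 4:
   hours  grade_rank    major  hours_plus_4
2     36          45       CS            40
9     16         100      Bio            20
6      6         106     Econ            10
1     16         183  Physics            20
So mean() = 22.5.

22.5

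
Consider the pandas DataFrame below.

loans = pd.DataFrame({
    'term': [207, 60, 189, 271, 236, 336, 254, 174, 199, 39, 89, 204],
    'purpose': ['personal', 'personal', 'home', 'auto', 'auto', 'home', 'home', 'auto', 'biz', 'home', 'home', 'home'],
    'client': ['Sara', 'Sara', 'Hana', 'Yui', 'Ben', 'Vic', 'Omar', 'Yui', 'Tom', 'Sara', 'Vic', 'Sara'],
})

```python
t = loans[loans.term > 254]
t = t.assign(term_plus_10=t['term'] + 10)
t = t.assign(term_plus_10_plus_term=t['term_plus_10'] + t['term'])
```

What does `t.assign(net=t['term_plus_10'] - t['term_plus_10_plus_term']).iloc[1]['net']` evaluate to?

filter rows where term > 254:
   term purpose client
3   271    auto    Yui
5   336    home    Vic
add column term_plus_10 = t['term'] + 10:
   term purpose client  term_plus_10
3   271    auto    Yui           281
5   336    home    Vic           346
add column term_plus_10_plus_term = t['term_plus_10'] + t['term']:
   term purpose client  term_plus_10  term_plus_10_plus_term
3   271    auto    Yui           281                     552
5   336    home    Vic           346                     682
add column net = t['term_plus_10'] - t['term_plus_10_plus_term']:
   term purpose client  term_plus_10  term_plus_10_plus_term  net
3   271    auto    Yui           281                     552 -271
5   336    home    Vic           346                     682 -336
Taking the value at position 1, column 'net' gives -336.

-336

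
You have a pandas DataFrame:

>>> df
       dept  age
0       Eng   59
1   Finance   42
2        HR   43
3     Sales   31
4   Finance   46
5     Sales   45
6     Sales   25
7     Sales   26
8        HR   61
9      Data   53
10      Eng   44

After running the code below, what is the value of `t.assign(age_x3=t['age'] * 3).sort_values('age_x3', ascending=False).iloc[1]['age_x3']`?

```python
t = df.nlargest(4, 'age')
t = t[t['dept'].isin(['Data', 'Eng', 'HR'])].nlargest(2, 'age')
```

take 4 rows with largest age:
      dept  age
8       HR   61
0      Eng   59
9     Data   53
4  Finance   46
filter rows where dept in ['Data', 'Eng', 'HR']:
   dept  age
8    HR   61
0   Eng   59
9  Data   53
take 2 rows with largest age:
  dept  age
8   HR   61
0  Eng   59
add column age_x3 = t['age'] * 3:
  dept  age  age_x3
8   HR   61     183
0  Eng   59     177
sort by age_x3 descending:
  dept  age  age_x3
8   HR   61     183
0  Eng   59     177
Finally, value at position 1, column 'age_x3' = 177.

177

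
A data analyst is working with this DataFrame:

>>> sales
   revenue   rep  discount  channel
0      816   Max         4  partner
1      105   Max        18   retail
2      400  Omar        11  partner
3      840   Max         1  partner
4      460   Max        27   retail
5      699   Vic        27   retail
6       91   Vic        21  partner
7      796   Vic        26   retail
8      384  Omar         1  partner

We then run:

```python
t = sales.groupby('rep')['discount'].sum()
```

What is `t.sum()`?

136

group by rep, sum of discount:
rep
Max     50
Omar    12
Vic     74
Name: discount, dtype: int64
sum of the resulting series → 136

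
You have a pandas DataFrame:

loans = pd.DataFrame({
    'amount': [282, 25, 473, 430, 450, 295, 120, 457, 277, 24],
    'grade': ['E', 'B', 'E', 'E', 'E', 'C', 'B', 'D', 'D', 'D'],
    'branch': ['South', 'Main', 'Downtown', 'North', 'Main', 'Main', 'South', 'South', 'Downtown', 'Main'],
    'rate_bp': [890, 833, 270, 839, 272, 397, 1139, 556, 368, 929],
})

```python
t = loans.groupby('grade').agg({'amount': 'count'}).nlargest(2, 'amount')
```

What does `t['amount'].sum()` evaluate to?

group by grade, count of amount:
       amount
grade        
B           2
C           1
D           3
E           4
take 2 rows with largest amount:
       amount
grade        
E           4
D           3
Hence 7.

7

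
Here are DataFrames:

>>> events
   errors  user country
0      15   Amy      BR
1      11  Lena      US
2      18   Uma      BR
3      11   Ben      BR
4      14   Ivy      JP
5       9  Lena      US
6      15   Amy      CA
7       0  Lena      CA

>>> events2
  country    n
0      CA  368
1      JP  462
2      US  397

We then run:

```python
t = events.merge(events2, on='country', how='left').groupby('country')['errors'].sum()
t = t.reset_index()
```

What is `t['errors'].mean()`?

merge on 'country' (how='left') → 8 rows:
   errors  user country      n
0      15   Amy      BR    NaN
1      11  Lena      US  397.0
2      18   Uma      BR    NaN
3      11   Ben      BR    NaN
4      14   Ivy      JP  462.0
5       9  Lena      US  397.0
6      15   Amy      CA  368.0
7       0  Lena      CA  368.0
group by country, sum of errors:
country
BR    44
CA    15
JP    14
US    20
Name: errors, dtype: int64
reset_index():
  country  errors
0      BR      44
1      CA      15
2      JP      14
3      US      20
So mean() = 23.25.

23.25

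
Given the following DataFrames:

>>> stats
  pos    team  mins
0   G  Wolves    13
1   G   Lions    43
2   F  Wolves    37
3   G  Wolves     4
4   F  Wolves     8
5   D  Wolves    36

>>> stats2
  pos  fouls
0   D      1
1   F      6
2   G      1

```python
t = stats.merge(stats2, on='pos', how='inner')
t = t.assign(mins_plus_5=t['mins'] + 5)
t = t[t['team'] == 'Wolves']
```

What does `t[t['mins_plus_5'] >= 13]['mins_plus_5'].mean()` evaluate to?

merge on 'pos' (how='inner') → 6 rows:
  pos    team  mins  fouls
0   G  Wolves    13      1
1   G   Lions    43      1
2   F  Wolves    37      6
3   G  Wolves     4      1
4   F  Wolves     8      6
5   D  Wolves    36      1
add column mins_plus_5 = t['mins'] + 5:
  pos    team  mins  fouls  mins_plus_5
0   G  Wolves    13      1           18
1   G   Lions    43      1           48
2   F  Wolves    37      6           42
3   G  Wolves     4      1            9
4   F  Wolves     8      6           13
5   D  Wolves    36      1           41
filter rows where team == 'Wolves':
  pos    team  mins  fouls  mins_plus_5
0   G  Wolves    13      1           18
2   F  Wolves    37      6           42
3   G  Wolves     4      1            9
4   F  Wolves     8      6           13
5   D  Wolves    36      1           41
filter rows where mins_plus_5 >= 13:
  pos    team  mins  fouls  mins_plus_5
0   G  Wolves    13      1           18
2   F  Wolves    37      6           42
4   F  Wolves     8      6           13
5   D  Wolves    36      1           41
mean of column 'mins_plus_5' → 28.5

28.5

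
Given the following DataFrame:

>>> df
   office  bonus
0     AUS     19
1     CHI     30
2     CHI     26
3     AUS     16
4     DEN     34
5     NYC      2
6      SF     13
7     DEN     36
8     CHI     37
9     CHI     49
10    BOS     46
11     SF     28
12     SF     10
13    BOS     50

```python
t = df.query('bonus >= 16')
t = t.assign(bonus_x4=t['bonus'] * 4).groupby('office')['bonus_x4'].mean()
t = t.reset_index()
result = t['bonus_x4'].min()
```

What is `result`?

filter rows where bonus >= 16:
   office  bonus
0     AUS     19
1     CHI     30
2     CHI     26
3     AUS     16
4     DEN     34
7     DEN     36
8     CHI     37
9     CHI     49
10    BOS     46
11     SF     28
13    BOS     50
add column bonus_x4 = t['bonus'] * 4:
   office  bonus  bonus_x4
0     AUS     19        76
1     CHI     30       120
2     CHI     26       104
3     AUS     16        64
4     DEN     34       136
7     DEN     36       144
8     CHI     37       148
9     CHI     49       196
10    BOS     46       184
11     SF     28       112
13    BOS     50       200
group by office, mean of bonus_x4:
office
AUS     70.0
BOS    192.0
CHI    142.0
DEN    140.0
SF     112.0
Name: bonus_x4, dtype: float64
reset_index():
  office  bonus_x4
0    AUS      70.0
1    BOS     192.0
2    CHI     142.0
3    DEN     140.0
4     SF     112.0

70.0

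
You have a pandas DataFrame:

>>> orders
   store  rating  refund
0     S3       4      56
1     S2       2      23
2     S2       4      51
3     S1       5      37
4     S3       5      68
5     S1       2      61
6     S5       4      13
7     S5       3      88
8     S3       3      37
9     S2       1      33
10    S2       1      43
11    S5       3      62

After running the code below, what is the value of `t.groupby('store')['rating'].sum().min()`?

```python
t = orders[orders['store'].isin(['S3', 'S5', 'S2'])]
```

8

filter rows where store in ['S3', 'S5', 'S2']:
   store  rating  refund
0     S3       4      56
1     S2       2      23
2     S2       4      51
4     S3       5      68
6     S5       4      13
7     S5       3      88
8     S3       3      37
9     S2       1      33
10    S2       1      43
11    S5       3      62
group by store, sum of rating:
store
S2     8
S3    12
S5    10
Name: rating, dtype: int64
So min() = 8.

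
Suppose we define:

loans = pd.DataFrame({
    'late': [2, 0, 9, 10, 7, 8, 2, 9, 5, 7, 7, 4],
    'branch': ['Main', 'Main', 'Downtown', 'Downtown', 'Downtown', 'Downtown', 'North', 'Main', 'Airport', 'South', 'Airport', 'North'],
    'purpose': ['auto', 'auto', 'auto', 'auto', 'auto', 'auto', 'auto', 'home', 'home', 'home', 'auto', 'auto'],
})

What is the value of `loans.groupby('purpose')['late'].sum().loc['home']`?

21

group by purpose, sum of late:
purpose
auto    49
home    21
Name: late, dtype: int64
The value at index 'home' is 21.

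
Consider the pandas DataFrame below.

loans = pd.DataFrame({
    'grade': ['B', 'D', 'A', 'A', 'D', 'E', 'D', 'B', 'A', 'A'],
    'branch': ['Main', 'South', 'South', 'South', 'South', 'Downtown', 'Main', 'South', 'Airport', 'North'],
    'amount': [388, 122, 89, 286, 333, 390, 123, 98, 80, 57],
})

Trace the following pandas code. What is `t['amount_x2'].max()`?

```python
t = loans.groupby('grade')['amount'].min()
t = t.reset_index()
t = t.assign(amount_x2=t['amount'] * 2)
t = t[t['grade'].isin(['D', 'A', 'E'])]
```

780

group by grade, min of amount:
grade
A     57
B     98
D    122
E    390
Name: amount, dtype: int64
reset_index():
  grade  amount
0     A      57
1     B      98
2     D     122
3     E     390
add column amount_x2 = t['amount'] * 2:
  grade  amount  amount_x2
0     A      57        114
1     B      98        196
2     D     122        244
3     E     390        780
filter rows where grade in ['D', 'A', 'E']:
  grade  amount  amount_x2
0     A      57        114
2     D     122        244
3     E     390        780
Reading off the max of column 'amount_x2', we get 780.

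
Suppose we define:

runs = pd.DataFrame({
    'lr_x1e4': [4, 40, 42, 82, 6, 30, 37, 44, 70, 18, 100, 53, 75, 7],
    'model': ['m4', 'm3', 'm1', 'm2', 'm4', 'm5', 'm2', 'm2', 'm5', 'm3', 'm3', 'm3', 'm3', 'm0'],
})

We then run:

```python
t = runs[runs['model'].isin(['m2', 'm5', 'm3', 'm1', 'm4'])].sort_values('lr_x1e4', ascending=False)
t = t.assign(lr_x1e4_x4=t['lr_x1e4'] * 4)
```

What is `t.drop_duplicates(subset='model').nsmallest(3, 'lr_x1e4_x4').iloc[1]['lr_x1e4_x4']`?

filter rows where model in ['m2', 'm5', 'm3', 'm1', 'm4']:
    lr_x1e4 model
0         4    m4
1        40    m3
2        42    m1
3        82    m2
4         6    m4
5        30    m5
6        37    m2
7        44    m2
8        70    m5
9        18    m3
10      100    m3
11       53    m3
12       75    m3
sort by lr_x1e4 descending:
    lr_x1e4 model
10      100    m3
3        82    m2
12       75    m3
8        70    m5
11       53    m3
7        44    m2
2        42    m1
1        40    m3
6        37    m2
5        30    m5
9        18    m3
4         6    m4
0         4    m4
add column lr_x1e4_x4 = t['lr_x1e4'] * 4:
    lr_x1e4 model  lr_x1e4_x4
10      100    m3         400
3        82    m2         328
12       75    m3         300
8        70    m5         280
11       53    m3         212
7        44    m2         176
2        42    m1         168
1        40    m3         160
6        37    m2         148
5        30    m5         120
9        18    m3          72
4         6    m4          24
0         4    m4          16
drop duplicate model (keep=first):
    lr_x1e4 model  lr_x1e4_x4
10      100    m3         400
3        82    m2         328
8        70    m5         280
2        42    m1         168
4         6    m4          24
take 3 rows with smallest lr_x1e4_x4:
   lr_x1e4 model  lr_x1e4_x4
4        6    m4          24
2       42    m1         168
8       70    m5         280

168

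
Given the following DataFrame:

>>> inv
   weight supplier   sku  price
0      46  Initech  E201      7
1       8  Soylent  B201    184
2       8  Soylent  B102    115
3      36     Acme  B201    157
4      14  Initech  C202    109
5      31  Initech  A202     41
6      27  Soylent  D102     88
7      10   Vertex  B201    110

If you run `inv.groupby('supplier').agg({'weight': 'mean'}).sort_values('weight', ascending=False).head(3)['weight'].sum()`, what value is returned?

group by supplier, mean of weight:
             weight
supplier           
Acme      36.000000
Initech   30.333333
Soylent   14.333333
Vertex    10.000000
sort by weight descending:
             weight
supplier           
Acme      36.000000
Initech   30.333333
Soylent   14.333333
Vertex    10.000000
take first 3 rows:
             weight
supplier           
Acme      36.000000
Initech   30.333333
Soylent   14.333333

80.6666666667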